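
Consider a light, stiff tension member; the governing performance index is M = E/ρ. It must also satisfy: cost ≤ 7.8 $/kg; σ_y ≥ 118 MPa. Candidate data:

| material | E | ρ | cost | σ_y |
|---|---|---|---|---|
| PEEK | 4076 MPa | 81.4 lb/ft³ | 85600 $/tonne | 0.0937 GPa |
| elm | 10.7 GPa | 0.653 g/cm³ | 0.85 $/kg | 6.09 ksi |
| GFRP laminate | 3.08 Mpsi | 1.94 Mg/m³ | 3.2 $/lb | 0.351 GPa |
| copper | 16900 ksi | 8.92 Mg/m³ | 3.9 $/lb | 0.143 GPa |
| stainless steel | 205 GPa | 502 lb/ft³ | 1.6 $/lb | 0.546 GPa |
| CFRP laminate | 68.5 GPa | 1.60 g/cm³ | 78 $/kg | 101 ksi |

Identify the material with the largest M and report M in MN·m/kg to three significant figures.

Screen on constraints: cost ≤ 7.8 $/kg; σ_y ≥ 118 MPa. Survivors: GFRP laminate, stainless steel.
After converting to SI:
  GFRP laminate: E = 21.24 GPa, ρ = 1940 kg/m³
  stainless steel: E = 205.0 GPa, ρ = 8041 kg/m³
  stainless steel: M = 25.5 MN·m/kg
  GFRP laminate: M = 10.9 MN·m/kg
Highest index: stainless steel.

stainless steel, M = 25.5 MN·m/kg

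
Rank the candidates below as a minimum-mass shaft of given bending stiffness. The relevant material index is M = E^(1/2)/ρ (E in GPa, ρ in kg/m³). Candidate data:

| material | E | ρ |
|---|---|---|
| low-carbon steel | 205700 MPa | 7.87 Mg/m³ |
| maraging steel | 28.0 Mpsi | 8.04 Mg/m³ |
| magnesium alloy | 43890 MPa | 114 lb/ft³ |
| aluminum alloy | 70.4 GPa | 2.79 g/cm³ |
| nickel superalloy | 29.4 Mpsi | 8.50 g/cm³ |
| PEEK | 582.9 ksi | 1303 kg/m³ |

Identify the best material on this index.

Putting every candidate on a common basis:
  low-carbon steel: E = 205.7 GPa, ρ = 7870 kg/m³
  maraging steel: E = 193.1 GPa, ρ = 8040 kg/m³
  magnesium alloy: E = 43.89 GPa, ρ = 1826 kg/m³
  aluminum alloy: E = 70.40 GPa, ρ = 2790 kg/m³
  nickel superalloy: E = 202.7 GPa, ρ = 8500 kg/m³
  PEEK: E = 4.019 GPa, ρ = 1303 kg/m³
  magnesium alloy: M = 3.63×10⁻³
  aluminum alloy: M = 3.01×10⁻³
  low-carbon steel: M = 1.82×10⁻³
  maraging steel: M = 1.73×10⁻³
  nickel superalloy: M = 1.67×10⁻³
  PEEK: M = 1.54×10⁻³
Magnesium alloy ranks first.

magnesium alloy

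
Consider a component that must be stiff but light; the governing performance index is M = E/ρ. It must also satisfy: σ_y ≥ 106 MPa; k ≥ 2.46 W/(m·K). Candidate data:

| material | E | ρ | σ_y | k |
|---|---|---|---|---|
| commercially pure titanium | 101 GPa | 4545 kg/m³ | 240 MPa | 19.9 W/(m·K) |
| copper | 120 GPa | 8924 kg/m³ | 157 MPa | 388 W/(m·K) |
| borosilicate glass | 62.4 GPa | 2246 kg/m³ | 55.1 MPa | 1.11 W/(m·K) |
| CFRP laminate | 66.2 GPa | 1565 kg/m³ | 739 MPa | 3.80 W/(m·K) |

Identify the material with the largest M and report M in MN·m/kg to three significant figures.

Screen on constraints: σ_y ≥ 106 MPa; k ≥ 2.46 W/(m·K). Survivors: commercially pure titanium, copper, CFRP laminate.
Per-candidate index values:
  CFRP laminate: M = 42.3 MN·m/kg
  commercially pure titanium: M = 22.2 MN·m/kg
  copper: M = 13.4 MN·m/kg
Highest index: CFRP laminate.

CFRP laminate, M = 42.3 MN·m/kg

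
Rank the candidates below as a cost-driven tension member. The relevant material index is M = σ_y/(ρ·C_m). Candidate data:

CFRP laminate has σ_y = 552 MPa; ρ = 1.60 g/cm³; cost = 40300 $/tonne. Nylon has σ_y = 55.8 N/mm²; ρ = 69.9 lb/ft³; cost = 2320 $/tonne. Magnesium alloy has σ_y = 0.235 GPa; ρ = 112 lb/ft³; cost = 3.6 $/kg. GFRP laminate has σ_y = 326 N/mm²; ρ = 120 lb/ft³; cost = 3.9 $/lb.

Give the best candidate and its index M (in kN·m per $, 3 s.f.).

Convert each candidate to consistent units, then evaluate M:
  CFRP laminate: σ_y = 552.0 MPa, ρ = 1600 kg/m³, cost = 40.30 $/kg
  nylon: σ_y = 55.80 MPa, ρ = 1120 kg/m³, cost = 2.320 $/kg
  magnesium alloy: σ_y = 235.0 MPa, ρ = 1794 kg/m³, cost = 3.600 $/kg
  GFRP laminate: σ_y = 326.0 MPa, ρ = 1922 kg/m³, cost = 8.598 $/kg
  magnesium alloy: M = 36.4 kN·m per $
  nylon: M = 21.5 kN·m per $
  GFRP laminate: M = 19.7 kN·m per $
  CFRP laminate: M = 8.56 kN·m per $
Highest index: magnesium alloy.

magnesium alloy, M = 36.4 kN·m per $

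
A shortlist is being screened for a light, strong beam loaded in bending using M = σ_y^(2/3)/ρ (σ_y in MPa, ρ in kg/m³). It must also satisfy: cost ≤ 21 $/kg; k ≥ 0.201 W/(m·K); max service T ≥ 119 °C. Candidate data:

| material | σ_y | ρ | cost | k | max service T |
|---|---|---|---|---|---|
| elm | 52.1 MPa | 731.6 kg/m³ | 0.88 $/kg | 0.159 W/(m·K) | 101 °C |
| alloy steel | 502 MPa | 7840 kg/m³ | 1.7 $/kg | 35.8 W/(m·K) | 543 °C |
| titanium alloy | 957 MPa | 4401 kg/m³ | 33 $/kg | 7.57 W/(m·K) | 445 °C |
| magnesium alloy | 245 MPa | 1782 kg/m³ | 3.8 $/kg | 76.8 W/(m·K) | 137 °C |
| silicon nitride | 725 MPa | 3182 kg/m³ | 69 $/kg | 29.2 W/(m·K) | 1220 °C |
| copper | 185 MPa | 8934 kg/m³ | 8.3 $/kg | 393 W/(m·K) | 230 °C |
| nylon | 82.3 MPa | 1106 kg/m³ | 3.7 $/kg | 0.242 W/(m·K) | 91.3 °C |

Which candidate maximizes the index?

Screen on constraints: cost ≤ 21 $/kg; k ≥ 0.201 W/(m·K); max service T ≥ 119 °C. Survivors: alloy steel, magnesium alloy, copper.
Computing M directly (units already consistent):
  magnesium alloy: M = 22.0×10⁻³
  alloy steel: M = 8.06×10⁻³
  copper: M = 3.63×10⁻³
Magnesium alloy has the largest M.

magnesium alloy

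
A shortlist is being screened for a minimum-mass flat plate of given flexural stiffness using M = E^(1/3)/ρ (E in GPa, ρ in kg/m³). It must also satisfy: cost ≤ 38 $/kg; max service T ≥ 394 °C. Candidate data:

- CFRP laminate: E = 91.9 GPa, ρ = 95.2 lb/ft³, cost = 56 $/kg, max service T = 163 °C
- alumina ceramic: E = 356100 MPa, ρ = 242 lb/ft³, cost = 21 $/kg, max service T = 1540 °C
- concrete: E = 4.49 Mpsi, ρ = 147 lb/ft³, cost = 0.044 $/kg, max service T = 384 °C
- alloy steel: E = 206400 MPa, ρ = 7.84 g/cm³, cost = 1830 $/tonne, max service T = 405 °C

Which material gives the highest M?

alumina ceramic

Screen on constraints: cost ≤ 38 $/kg; max service T ≥ 394 °C. Survivors: alumina ceramic, alloy steel.
Convert each candidate to consistent units, then evaluate M:
  alumina ceramic: E = 356.1 GPa, ρ = 3876 kg/m³
  alloy steel: E = 206.4 GPa, ρ = 7840 kg/m³
  alumina ceramic: M = 1.83×10⁻³
  alloy steel: M = 0.754×10⁻³
Highest index: alumina ceramic.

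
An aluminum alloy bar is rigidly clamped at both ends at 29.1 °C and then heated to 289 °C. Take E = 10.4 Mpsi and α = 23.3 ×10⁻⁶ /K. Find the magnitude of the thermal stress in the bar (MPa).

E = 10.4 Mpsi = 71.71 GPa.
ΔT = 259.9 K. Constrained thermal stress σ = E·α·ΔT = 71.71×10³ MPa × 23.3×10⁻⁶ × 259.9 = 434 MPa (compressive).

434 MPa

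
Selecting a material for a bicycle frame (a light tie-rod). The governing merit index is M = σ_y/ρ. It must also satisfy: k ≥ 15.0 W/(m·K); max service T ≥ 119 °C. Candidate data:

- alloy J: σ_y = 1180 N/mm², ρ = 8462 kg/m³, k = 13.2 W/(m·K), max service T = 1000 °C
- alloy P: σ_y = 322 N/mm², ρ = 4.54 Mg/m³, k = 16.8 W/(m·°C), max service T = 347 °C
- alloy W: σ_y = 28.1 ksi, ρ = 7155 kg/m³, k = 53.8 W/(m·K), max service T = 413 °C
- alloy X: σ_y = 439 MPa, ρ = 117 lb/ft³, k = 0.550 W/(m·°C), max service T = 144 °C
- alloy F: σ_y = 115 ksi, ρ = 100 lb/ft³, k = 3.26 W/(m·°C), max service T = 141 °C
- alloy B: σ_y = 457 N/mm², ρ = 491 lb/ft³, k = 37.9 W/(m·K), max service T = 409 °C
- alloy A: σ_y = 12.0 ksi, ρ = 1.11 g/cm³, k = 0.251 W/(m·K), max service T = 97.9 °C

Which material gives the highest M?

Screen on constraints: k ≥ 15.0 W/(m·K); max service T ≥ 119 °C. Survivors: alloy P, alloy W, alloy B.
After converting to SI:
  alloy P: σ_y = 322.0 MPa, ρ = 4540 kg/m³
  alloy W: σ_y = 193.7 MPa, ρ = 7155 kg/m³
  alloy B: σ_y = 457.0 MPa, ρ = 7865 kg/m³
  alloy P: M = 70.9 kN·m/kg
  alloy B: M = 58.1 kN·m/kg
  alloy W: M = 27.1 kN·m/kg
Alloy P ranks first.

alloy P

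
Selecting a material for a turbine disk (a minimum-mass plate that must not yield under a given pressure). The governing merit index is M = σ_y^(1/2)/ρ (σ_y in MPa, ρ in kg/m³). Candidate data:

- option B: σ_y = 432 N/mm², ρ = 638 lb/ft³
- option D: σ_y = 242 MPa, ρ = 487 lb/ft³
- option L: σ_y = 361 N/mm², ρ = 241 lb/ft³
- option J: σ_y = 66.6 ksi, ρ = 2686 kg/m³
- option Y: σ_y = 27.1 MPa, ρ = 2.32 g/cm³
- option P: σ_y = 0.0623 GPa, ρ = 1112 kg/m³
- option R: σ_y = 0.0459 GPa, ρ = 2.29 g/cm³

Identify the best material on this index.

option J

Convert each candidate to consistent units, then evaluate M:
  option B: σ_y = 432.0 MPa, ρ = 10220 kg/m³
  option D: σ_y = 242.0 MPa, ρ = 7801 kg/m³
  option L: σ_y = 361.0 MPa, ρ = 3860 kg/m³
  option J: σ_y = 459.2 MPa, ρ = 2686 kg/m³
  option Y: σ_y = 27.10 MPa, ρ = 2320 kg/m³
  option P: σ_y = 62.30 MPa, ρ = 1112 kg/m³
  option R: σ_y = 45.90 MPa, ρ = 2290 kg/m³
  option J: M = 7.98×10⁻³
  option P: M = 7.10×10⁻³
  option L: M = 4.92×10⁻³
  option R: M = 2.96×10⁻³
  option Y: M = 2.24×10⁻³
  option B: M = 2.03×10⁻³
  option D: M = 1.99×10⁻³
Option J has the largest M.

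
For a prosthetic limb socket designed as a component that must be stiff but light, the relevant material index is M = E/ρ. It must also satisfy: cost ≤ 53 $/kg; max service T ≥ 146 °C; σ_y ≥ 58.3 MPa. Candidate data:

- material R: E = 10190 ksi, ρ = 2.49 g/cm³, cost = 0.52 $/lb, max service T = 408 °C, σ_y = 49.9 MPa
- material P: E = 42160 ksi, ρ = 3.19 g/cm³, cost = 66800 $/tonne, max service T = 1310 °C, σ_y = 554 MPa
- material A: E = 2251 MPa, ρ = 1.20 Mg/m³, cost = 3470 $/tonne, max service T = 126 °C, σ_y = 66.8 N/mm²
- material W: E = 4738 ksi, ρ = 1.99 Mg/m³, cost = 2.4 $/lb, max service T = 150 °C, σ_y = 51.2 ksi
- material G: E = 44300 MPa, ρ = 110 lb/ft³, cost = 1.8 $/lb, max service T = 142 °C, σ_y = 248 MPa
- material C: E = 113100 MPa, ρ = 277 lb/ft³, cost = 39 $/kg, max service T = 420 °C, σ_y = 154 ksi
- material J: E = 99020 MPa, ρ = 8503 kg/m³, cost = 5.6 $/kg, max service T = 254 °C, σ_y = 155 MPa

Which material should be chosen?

material C

Screen on constraints: cost ≤ 53 $/kg; max service T ≥ 146 °C; σ_y ≥ 58.3 MPa. Survivors: material W, material C, material J.
Putting every candidate on a common basis:
  material W: E = 32.67 GPa, ρ = 1990 kg/m³
  material C: E = 113.1 GPa, ρ = 4437 kg/m³
  material J: E = 99.02 GPa, ρ = 8503 kg/m³
  material C: M = 25.5 MN·m/kg
  material W: M = 16.4 MN·m/kg
  material J: M = 11.6 MN·m/kg
Highest index: material C.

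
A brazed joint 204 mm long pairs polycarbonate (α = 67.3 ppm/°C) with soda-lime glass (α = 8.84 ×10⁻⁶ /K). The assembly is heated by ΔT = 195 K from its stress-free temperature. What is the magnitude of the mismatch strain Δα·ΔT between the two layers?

0.0114

Δα = |67.3 − 8.84|×10⁻⁶/K = 58.5×10⁻⁶/K.
Mismatch strain = Δα·ΔT = 58.5×10⁻⁶ × 195.0 = 0.0114.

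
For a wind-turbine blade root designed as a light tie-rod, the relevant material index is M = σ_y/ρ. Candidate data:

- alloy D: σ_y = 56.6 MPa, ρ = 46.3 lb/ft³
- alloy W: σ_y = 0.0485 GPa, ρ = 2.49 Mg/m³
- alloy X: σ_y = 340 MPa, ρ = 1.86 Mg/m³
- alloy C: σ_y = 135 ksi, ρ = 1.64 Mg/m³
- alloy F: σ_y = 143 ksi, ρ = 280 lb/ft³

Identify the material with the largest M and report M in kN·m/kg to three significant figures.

alloy C, M = 568 kN·m/kg

Convert each candidate to consistent units, then evaluate M:
  alloy D: σ_y = 56.60 MPa, ρ = 741.7 kg/m³
  alloy W: σ_y = 48.50 MPa, ρ = 2490 kg/m³
  alloy X: σ_y = 340.0 MPa, ρ = 1860 kg/m³
  alloy C: σ_y = 930.8 MPa, ρ = 1640 kg/m³
  alloy F: σ_y = 986.0 MPa, ρ = 4485 kg/m³
  alloy C: M = 568 kN·m/kg
  alloy F: M = 220 kN·m/kg
  alloy X: M = 183 kN·m/kg
  alloy D: M = 76.3 kN·m/kg
  alloy W: M = 19.5 kN·m/kg
Highest index: alloy C.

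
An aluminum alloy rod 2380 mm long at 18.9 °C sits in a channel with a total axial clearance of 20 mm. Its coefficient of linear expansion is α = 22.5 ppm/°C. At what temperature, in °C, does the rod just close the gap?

392 °C

α·L₀·ΔT = 20.0 mm ⇒ ΔT = 20.0 / (22.5×10⁻⁶ × 2380.0) = 373.5 K.
T = 18.9 + 373.5 = 392.4 °C.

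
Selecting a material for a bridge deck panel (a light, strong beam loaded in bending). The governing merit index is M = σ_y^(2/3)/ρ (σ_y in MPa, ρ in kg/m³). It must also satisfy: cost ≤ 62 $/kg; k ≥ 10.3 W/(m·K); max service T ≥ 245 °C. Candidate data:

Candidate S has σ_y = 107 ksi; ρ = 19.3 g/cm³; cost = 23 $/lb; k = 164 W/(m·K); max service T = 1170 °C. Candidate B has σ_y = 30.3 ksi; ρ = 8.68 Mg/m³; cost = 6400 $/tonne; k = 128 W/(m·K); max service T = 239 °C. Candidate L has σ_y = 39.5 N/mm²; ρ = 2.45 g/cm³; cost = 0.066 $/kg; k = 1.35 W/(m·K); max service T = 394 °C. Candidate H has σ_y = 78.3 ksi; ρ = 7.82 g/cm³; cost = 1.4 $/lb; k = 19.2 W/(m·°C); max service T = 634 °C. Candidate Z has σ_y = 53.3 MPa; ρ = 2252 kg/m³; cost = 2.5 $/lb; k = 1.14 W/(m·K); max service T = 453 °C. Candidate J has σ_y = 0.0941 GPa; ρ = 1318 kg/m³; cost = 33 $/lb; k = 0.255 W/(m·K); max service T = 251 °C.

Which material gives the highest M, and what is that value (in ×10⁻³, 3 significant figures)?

Screen on constraints: cost ≤ 62 $/kg; k ≥ 10.3 W/(m·K); max service T ≥ 245 °C. Survivors: candidate S, candidate H.
After converting to SI:
  candidate S: σ_y = 737.7 MPa, ρ = 19300 kg/m³
  candidate H: σ_y = 539.9 MPa, ρ = 7820 kg/m³
  candidate H: M = 8.48×10⁻³
  candidate S: M = 4.23×10⁻³
Candidate H ranks first.

candidate H, M = 8.48×10⁻³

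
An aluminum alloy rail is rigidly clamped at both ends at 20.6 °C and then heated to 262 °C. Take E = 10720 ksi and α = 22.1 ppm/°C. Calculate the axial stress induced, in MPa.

E = 10720 ksi = 73.91 GPa.
ΔT = 241.4 K. Constrained thermal stress σ = E·α·ΔT = 73.91×10³ MPa × 22.1×10⁻⁶ × 241.4 = 394 MPa (compressive).

394 MPa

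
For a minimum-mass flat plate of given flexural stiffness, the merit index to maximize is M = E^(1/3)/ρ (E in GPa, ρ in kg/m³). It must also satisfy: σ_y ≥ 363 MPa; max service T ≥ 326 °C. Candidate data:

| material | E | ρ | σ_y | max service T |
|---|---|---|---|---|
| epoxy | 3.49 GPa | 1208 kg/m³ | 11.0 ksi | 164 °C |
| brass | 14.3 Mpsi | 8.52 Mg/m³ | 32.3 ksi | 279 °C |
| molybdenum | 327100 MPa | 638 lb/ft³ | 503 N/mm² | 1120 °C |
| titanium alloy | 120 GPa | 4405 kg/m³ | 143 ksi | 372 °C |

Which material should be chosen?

titanium alloy

Screen on constraints: σ_y ≥ 363 MPa; max service T ≥ 326 °C. Survivors: molybdenum, titanium alloy.
Convert each candidate to consistent units, then evaluate M:
  molybdenum: E = 327.1 GPa, ρ = 10220 kg/m³
  titanium alloy: E = 120.0 GPa, ρ = 4405 kg/m³
  titanium alloy: M = 1.12×10⁻³
  molybdenum: M = 0.674×10⁻³
Titanium alloy ranks first.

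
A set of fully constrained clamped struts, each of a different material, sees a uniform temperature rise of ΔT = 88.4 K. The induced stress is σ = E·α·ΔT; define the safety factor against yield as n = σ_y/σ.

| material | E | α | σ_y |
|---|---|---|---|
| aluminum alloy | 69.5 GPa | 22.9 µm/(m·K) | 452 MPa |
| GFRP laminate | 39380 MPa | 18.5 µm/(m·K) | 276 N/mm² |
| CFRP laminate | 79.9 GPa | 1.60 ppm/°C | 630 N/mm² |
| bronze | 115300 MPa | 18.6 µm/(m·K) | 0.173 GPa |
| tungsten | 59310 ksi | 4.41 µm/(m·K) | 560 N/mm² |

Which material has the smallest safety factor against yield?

In consistent units (E in GPa, α in ×10⁻⁶/K, σ_y in MPa):
  aluminum alloy: E = 69.50, α = 22.9, σ_y = 452.0 → σ = 141 MPa, n = 3.21
  GFRP laminate: E = 39.38, α = 18.5, σ_y = 276.0 → σ = 64.4 MPa, n = 4.29
  CFRP laminate: E = 79.90, α = 1.60, σ_y = 630.0 → σ = 11.3 MPa, n = 55.7
  bronze: E = 115.3, α = 18.6, σ_y = 173.0 → σ = 190 MPa, n = 0.913
  tungsten: E = 408.9, α = 4.41, σ_y = 560.0 → σ = 159 MPa, n = 3.51
Smallest n: bronze with n = 0.913.

bronze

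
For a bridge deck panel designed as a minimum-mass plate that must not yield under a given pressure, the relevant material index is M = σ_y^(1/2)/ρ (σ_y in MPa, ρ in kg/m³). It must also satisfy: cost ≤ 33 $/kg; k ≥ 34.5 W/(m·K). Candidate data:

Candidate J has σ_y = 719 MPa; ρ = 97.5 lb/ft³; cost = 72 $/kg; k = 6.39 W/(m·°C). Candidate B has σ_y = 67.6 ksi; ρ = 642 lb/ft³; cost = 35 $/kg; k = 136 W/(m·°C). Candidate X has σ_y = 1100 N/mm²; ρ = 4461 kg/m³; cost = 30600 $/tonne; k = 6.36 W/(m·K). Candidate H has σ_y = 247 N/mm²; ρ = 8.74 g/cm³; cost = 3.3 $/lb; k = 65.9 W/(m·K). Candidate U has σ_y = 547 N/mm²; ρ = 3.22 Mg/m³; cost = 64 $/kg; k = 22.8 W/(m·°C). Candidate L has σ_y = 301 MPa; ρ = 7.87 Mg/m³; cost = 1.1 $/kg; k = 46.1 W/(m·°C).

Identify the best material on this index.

Screen on constraints: cost ≤ 33 $/kg; k ≥ 34.5 W/(m·K). Survivors: candidate H, candidate L.
Normalizing units and computing the index:
  candidate H: σ_y = 247.0 MPa, ρ = 8740 kg/m³
  candidate L: σ_y = 301.0 MPa, ρ = 7870 kg/m³
  candidate L: M = 2.20×10⁻³
  candidate H: M = 1.80×10⁻³
Highest index: candidate L.

candidate L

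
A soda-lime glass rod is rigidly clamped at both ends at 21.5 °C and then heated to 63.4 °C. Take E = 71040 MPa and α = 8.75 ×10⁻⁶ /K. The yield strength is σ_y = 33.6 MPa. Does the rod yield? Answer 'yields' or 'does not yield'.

E = 71040 MPa = 71.04 GPa.
ΔT = 41.90 K. Constrained thermal stress σ = E·α·ΔT = 71.04×10³ MPa × 8.75×10⁻⁶ × 41.90 = 26.0 MPa (compressive).
Compare to σ_y = 33.6 MPa: σ < σ_y, so it does not yield.

does not yield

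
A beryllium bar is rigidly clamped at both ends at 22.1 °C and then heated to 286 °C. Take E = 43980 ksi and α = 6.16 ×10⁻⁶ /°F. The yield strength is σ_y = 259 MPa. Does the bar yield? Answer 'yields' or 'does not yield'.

E = 43980 ksi = 303.2 GPa.
α = 6.16×10⁻⁶/°F × 9/5 = 11.1×10⁻⁶/K.
ΔT = 263.9 K. Constrained thermal stress σ = E·α·ΔT = 303.2×10³ MPa × 11.1×10⁻⁶ × 263.9 = 887 MPa (compressive).
Compare to σ_y = 259 MPa: σ ≥ σ_y, so it yields.

yields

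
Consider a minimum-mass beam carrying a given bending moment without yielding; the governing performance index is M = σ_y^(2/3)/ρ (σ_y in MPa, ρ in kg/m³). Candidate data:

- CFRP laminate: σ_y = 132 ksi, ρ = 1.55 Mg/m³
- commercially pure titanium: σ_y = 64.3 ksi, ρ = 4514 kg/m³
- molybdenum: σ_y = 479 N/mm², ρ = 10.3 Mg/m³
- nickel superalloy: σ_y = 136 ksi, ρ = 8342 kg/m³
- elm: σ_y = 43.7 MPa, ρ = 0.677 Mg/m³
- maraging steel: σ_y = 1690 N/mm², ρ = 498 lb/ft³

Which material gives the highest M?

In SI units:
  CFRP laminate: σ_y = 910.1 MPa, ρ = 1550 kg/m³
  commercially pure titanium: σ_y = 443.3 MPa, ρ = 4514 kg/m³
  molybdenum: σ_y = 479.0 MPa, ρ = 10300 kg/m³
  nickel superalloy: σ_y = 937.7 MPa, ρ = 8342 kg/m³
  elm: σ_y = 43.70 MPa, ρ = 677.0 kg/m³
  maraging steel: σ_y = 1690 MPa, ρ = 7977 kg/m³
  CFRP laminate: M = 60.6×10⁻³
  elm: M = 18.3×10⁻³
  maraging steel: M = 17.8×10⁻³
  commercially pure titanium: M = 12.9×10⁻³
  nickel superalloy: M = 11.5×10⁻³
  molybdenum: M = 5.94×10⁻³
CFRP laminate has the largest M.

CFRP laminate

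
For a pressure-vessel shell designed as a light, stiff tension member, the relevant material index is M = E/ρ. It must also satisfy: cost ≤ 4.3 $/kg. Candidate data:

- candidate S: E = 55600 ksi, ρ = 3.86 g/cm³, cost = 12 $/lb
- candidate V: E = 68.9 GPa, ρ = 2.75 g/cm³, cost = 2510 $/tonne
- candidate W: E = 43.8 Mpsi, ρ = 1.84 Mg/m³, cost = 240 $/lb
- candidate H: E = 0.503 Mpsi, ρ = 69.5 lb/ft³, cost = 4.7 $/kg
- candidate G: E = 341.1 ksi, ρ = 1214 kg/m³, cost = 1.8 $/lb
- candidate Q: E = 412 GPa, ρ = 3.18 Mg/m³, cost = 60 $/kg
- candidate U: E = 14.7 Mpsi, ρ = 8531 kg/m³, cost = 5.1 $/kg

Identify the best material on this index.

Screen on constraints: cost ≤ 4.3 $/kg. Survivors: candidate V, candidate G.
Normalizing units and computing the index:
  candidate V: E = 68.90 GPa, ρ = 2750 kg/m³
  candidate G: E = 2.352 GPa, ρ = 1214 kg/m³
  candidate V: M = 25.1 MN·m/kg
  candidate G: M = 1.94 MN·m/kg
Highest index: candidate V.

candidate V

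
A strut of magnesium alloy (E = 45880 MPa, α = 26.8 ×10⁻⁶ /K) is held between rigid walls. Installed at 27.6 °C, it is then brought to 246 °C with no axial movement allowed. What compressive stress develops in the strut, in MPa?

E = 45880 MPa = 45.88 GPa.
ΔT = 218.4 K. Constrained thermal stress σ = E·α·ΔT = 45.88×10³ MPa × 26.8×10⁻⁶ × 218.4 = 269 MPa (compressive).

269 MPa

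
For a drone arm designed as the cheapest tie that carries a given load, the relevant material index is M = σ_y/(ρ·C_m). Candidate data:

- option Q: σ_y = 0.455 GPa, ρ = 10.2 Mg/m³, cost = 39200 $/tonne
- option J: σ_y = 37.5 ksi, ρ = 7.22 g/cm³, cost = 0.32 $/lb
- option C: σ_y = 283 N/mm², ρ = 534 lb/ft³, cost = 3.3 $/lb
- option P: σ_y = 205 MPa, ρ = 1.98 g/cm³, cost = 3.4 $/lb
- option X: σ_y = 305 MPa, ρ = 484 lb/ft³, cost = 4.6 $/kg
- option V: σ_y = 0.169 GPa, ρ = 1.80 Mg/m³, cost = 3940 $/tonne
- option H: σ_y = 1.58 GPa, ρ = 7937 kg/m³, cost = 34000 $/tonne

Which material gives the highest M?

option J

Normalizing units and computing the index:
  option Q: σ_y = 455.0 MPa, ρ = 10200 kg/m³, cost = 39.20 $/kg
  option J: σ_y = 258.6 MPa, ρ = 7220 kg/m³, cost = 0.7055 $/kg
  option C: σ_y = 283.0 MPa, ρ = 8554 kg/m³, cost = 7.275 $/kg
  option P: σ_y = 205.0 MPa, ρ = 1980 kg/m³, cost = 7.496 $/kg
  option X: σ_y = 305.0 MPa, ρ = 7753 kg/m³, cost = 4.600 $/kg
  option V: σ_y = 169.0 MPa, ρ = 1800 kg/m³, cost = 3.940 $/kg
  option H: σ_y = 1580 MPa, ρ = 7937 kg/m³, cost = 34.00 $/kg
  option J: M = 50.8 kN·m per $
  option V: M = 23.8 kN·m per $
  option P: M = 13.8 kN·m per $
  option X: M = 8.55 kN·m per $
  option H: M = 5.85 kN·m per $
  option C: M = 4.55 kN·m per $
  option Q: M = 1.14 kN·m per $
Option J has the largest M.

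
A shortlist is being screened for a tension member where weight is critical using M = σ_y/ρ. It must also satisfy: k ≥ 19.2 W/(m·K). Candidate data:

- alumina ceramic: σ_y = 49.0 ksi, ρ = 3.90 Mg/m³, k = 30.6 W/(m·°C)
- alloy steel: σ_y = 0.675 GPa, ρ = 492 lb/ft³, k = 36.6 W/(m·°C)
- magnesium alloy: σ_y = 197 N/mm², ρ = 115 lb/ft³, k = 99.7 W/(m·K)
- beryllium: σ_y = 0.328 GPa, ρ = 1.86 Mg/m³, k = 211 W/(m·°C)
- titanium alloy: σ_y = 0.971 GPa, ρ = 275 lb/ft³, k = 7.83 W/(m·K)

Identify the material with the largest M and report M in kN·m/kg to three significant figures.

Screen on constraints: k ≥ 19.2 W/(m·K). Survivors: alumina ceramic, alloy steel, magnesium alloy, beryllium.
Putting every candidate on a common basis:
  alumina ceramic: σ_y = 337.8 MPa, ρ = 3900 kg/m³
  alloy steel: σ_y = 675.0 MPa, ρ = 7881 kg/m³
  magnesium alloy: σ_y = 197.0 MPa, ρ = 1842 kg/m³
  beryllium: σ_y = 328.0 MPa, ρ = 1860 kg/m³
  beryllium: M = 176 kN·m/kg
  magnesium alloy: M = 107 kN·m/kg
  alumina ceramic: M = 86.6 kN·m/kg
  alloy steel: M = 85.6 kN·m/kg
Highest index: beryllium.

beryllium, M = 176 kN·m/kg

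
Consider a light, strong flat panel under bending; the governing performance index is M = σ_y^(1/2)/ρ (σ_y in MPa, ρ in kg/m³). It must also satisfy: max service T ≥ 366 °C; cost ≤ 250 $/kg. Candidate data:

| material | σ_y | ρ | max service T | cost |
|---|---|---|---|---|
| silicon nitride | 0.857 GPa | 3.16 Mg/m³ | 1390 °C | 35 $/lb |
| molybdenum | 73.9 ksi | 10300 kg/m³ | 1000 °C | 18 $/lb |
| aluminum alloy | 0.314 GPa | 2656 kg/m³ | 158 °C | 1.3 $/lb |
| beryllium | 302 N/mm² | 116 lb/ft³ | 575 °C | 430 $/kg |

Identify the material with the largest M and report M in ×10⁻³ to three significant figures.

silicon nitride, M = 9.26×10⁻³

Screen on constraints: max service T ≥ 366 °C; cost ≤ 250 $/kg. Survivors: silicon nitride, molybdenum.
After converting to SI:
  silicon nitride: σ_y = 857.0 MPa, ρ = 3160 kg/m³
  molybdenum: σ_y = 509.5 MPa, ρ = 10300 kg/m³
  silicon nitride: M = 9.26×10⁻³
  molybdenum: M = 2.19×10⁻³
The maximum is for silicon nitride.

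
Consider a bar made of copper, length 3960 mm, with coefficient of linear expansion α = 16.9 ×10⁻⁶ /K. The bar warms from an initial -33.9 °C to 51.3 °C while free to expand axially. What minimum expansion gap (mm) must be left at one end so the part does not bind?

ΔT = 51.3 − (-33.9) = 85.20 K.
ΔL = α·L₀·ΔT = 16.9×10⁻⁶ × 3960 mm × 85.20 K = 5.70 mm.

5.70 mm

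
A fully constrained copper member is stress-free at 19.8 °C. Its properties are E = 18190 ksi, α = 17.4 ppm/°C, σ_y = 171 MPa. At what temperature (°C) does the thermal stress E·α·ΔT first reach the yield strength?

98.2 °C

E = 18190 ksi = 125.4 GPa.
E·α·ΔT = 171.0 MPa ⇒ ΔT = 171.0 / (125.4×10³ × 17.4×10⁻⁶) = 78.36 K.
T = 19.8 + 78.36 = 98.16 °C.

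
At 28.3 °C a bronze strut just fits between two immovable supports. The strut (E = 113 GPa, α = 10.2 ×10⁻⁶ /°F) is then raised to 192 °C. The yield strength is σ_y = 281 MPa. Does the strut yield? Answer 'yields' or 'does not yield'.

yields

α = 10.2×10⁻⁶/°F × 9/5 = 18.4×10⁻⁶/K.
ΔT = 163.7 K. Constrained thermal stress σ = E·α·ΔT = 113.0×10³ MPa × 18.4×10⁻⁶ × 163.7 = 340 MPa (compressive).
Compare to σ_y = 281 MPa: σ ≥ σ_y, so it yields.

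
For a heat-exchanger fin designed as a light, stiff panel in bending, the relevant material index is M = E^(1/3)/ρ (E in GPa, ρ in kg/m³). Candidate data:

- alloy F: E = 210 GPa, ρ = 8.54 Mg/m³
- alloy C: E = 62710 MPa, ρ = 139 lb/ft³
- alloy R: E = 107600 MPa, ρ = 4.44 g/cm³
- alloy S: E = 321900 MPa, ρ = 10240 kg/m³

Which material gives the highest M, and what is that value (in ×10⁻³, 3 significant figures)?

alloy C, M = 1.78×10⁻³

Normalizing units and computing the index:
  alloy F: E = 210.0 GPa, ρ = 8540 kg/m³
  alloy C: E = 62.71 GPa, ρ = 2227 kg/m³
  alloy R: E = 107.6 GPa, ρ = 4440 kg/m³
  alloy S: E = 321.9 GPa, ρ = 10240 kg/m³
  alloy C: M = 1.78×10⁻³
  alloy R: M = 1.07×10⁻³
  alloy F: M = 0.696×10⁻³
  alloy S: M = 0.669×10⁻³
Alloy C ranks first.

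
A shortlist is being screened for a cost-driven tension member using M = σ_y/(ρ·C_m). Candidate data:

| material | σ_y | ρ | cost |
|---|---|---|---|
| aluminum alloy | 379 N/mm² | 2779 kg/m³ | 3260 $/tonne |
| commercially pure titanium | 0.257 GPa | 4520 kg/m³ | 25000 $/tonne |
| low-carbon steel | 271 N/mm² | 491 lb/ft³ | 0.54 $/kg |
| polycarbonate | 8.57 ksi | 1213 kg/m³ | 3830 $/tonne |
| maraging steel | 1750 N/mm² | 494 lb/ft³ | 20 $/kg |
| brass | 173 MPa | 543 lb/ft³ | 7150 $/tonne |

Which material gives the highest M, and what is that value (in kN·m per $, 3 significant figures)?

low-carbon steel, M = 63.8 kN·m per $

Convert each candidate to consistent units, then evaluate M:
  aluminum alloy: σ_y = 379.0 MPa, ρ = 2779 kg/m³, cost = 3.260 $/kg
  commercially pure titanium: σ_y = 257.0 MPa, ρ = 4520 kg/m³, cost = 25.00 $/kg
  low-carbon steel: σ_y = 271.0 MPa, ρ = 7865 kg/m³, cost = 0.5400 $/kg
  polycarbonate: σ_y = 59.09 MPa, ρ = 1213 kg/m³, cost = 3.830 $/kg
  maraging steel: σ_y = 1750 MPa, ρ = 7913 kg/m³, cost = 20.00 $/kg
  brass: σ_y = 173.0 MPa, ρ = 8698 kg/m³, cost = 7.150 $/kg
  low-carbon steel: M = 63.8 kN·m per $
  aluminum alloy: M = 41.8 kN·m per $
  polycarbonate: M = 12.7 kN·m per $
  maraging steel: M = 11.1 kN·m per $
  brass: M = 2.78 kN·m per $
  commercially pure titanium: M = 2.27 kN·m per $
Low-carbon steel has the largest M.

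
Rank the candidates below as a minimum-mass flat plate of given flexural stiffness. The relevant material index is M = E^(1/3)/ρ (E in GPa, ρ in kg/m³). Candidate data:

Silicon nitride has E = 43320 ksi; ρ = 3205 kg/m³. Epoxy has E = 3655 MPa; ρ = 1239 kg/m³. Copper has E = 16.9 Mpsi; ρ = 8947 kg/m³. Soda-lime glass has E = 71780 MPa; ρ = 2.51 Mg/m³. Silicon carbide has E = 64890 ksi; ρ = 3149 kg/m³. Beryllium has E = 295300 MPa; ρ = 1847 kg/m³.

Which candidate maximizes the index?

Putting every candidate on a common basis:
  silicon nitride: E = 298.7 GPa, ρ = 3205 kg/m³
  epoxy: E = 3.655 GPa, ρ = 1239 kg/m³
  copper: E = 116.5 GPa, ρ = 8947 kg/m³
  soda-lime glass: E = 71.78 GPa, ρ = 2510 kg/m³
  silicon carbide: E = 447.4 GPa, ρ = 3149 kg/m³
  beryllium: E = 295.3 GPa, ρ = 1847 kg/m³
  beryllium: M = 3.61×10⁻³
  silicon carbide: M = 2.43×10⁻³
  silicon nitride: M = 2.09×10⁻³
  soda-lime glass: M = 1.66×10⁻³
  epoxy: M = 1.24×10⁻³
  copper: M = 0.546×10⁻³
Beryllium has the largest M.

beryllium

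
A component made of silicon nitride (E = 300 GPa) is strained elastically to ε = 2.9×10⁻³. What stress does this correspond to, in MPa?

σ = E·ε = 300000 MPa × 2.9×10⁻³ = 870 MPa.

870 MPa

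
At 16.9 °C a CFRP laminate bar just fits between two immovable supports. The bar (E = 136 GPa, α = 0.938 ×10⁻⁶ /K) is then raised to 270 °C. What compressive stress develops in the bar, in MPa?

32.3 MPa

ΔT = 253.1 K. Constrained thermal stress σ = E·α·ΔT = 136.0×10³ MPa × 0.938×10⁻⁶ × 253.1 = 32.3 MPa (compressive).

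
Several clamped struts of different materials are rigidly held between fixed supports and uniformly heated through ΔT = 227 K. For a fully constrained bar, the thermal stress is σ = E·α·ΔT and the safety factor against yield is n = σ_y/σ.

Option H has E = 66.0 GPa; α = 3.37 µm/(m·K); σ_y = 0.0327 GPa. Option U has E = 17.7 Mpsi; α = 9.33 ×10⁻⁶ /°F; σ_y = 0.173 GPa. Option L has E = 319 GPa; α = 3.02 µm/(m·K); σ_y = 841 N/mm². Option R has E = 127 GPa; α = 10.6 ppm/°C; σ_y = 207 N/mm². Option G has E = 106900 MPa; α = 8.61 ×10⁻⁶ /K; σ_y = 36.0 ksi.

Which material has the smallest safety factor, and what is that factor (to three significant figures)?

option U, n = 0.372

In consistent units (E in GPa, α in ×10⁻⁶/K, σ_y in MPa):
  option H: E = 66.00, α = 3.37, σ_y = 32.70 → σ = 50.5 MPa, n = 0.648
  option U: E = 122.0, α = 16.8, σ_y = 173.0 → σ = 465 MPa, n = 0.372
  option L: E = 319.0, α = 3.02, σ_y = 841.0 → σ = 219 MPa, n = 3.85
  option R: E = 127.0, α = 10.6, σ_y = 207.0 → σ = 306 MPa, n = 0.677
  option G: E = 106.9, α = 8.61, σ_y = 248.2 → σ = 209 MPa, n = 1.19
Smallest n: option U with n = 0.372.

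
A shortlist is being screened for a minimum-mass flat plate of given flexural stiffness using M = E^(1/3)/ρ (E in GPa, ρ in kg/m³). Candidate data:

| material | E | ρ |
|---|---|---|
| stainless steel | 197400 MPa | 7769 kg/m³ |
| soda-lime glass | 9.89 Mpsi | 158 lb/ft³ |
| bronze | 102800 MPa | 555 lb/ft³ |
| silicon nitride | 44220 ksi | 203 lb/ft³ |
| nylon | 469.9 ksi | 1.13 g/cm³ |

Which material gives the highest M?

silicon nitride

Putting every candidate on a common basis:
  stainless steel: E = 197.4 GPa, ρ = 7769 kg/m³
  soda-lime glass: E = 68.19 GPa, ρ = 2531 kg/m³
  bronze: E = 102.8 GPa, ρ = 8890 kg/m³
  silicon nitride: E = 304.9 GPa, ρ = 3252 kg/m³
  nylon: E = 3.240 GPa, ρ = 1130 kg/m³
  silicon nitride: M = 2.07×10⁻³
  soda-lime glass: M = 1.61×10⁻³
  nylon: M = 1.31×10⁻³
  stainless steel: M = 0.749×10⁻³
  bronze: M = 0.527×10⁻³
Silicon nitride has the largest M.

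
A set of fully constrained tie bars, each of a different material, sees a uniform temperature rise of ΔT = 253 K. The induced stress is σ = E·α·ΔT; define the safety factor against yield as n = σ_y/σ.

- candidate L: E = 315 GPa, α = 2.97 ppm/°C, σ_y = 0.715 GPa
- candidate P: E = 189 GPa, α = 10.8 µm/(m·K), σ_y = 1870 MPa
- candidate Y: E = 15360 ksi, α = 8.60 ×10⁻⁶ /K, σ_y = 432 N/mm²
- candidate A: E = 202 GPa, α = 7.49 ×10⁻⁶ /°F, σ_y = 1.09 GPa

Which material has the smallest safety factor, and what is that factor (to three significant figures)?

Per material, after unit conversion:
  candidate L: E = 315.0, α = 2.97, σ_y = 715.0 → σ = 237 MPa, n = 3.02
  candidate P: E = 189.0, α = 10.8, σ_y = 1870 → σ = 516 MPa, n = 3.62
  candidate Y: E = 105.9, α = 8.60, σ_y = 432.0 → σ = 230 MPa, n = 1.87
  candidate A: E = 202.0, α = 13.5, σ_y = 1090 → σ = 689 MPa, n = 1.58
The minimum is candidate A at n = 1.58.

candidate A, n = 1.58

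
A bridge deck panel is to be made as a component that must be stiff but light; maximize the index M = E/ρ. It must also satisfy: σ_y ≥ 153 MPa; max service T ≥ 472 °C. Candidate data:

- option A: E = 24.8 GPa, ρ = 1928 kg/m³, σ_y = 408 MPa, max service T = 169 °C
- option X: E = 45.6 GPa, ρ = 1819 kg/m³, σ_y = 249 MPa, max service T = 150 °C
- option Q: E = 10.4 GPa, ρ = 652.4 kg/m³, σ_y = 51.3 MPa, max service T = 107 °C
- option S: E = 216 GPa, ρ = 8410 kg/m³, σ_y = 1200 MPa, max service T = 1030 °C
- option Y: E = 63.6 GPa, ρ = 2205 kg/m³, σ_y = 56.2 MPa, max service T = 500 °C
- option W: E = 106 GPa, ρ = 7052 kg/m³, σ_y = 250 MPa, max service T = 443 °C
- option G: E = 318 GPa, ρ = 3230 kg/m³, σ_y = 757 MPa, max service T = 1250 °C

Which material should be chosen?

option G

Screen on constraints: σ_y ≥ 153 MPa; max service T ≥ 472 °C. Survivors: option S, option G.
Evaluate M for each candidate:
  option G: M = 98.5 MN·m/kg
  option S: M = 25.7 MN·m/kg
Highest index: option G.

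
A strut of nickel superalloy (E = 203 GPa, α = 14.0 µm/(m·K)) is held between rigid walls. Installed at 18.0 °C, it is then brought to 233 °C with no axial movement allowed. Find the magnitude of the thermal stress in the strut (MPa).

611 MPa

ΔT = 215.0 K. Constrained thermal stress σ = E·α·ΔT = 203.0×10³ MPa × 14.0×10⁻⁶ × 215.0 = 611 MPa (compressive).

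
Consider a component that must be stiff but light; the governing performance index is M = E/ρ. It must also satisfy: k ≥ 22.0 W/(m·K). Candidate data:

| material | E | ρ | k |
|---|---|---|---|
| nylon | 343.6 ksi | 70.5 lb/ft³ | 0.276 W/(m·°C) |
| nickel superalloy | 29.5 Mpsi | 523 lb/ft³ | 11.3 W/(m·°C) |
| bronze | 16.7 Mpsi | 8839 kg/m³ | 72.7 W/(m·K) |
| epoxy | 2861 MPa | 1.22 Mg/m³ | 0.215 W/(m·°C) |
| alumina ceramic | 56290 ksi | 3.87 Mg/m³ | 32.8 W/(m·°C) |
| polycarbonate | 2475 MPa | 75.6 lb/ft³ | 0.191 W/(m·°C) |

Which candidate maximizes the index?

alumina ceramic

Screen on constraints: k ≥ 22.0 W/(m·K). Survivors: bronze, alumina ceramic.
Putting every candidate on a common basis:
  bronze: E = 115.1 GPa, ρ = 8839 kg/m³
  alumina ceramic: E = 388.1 GPa, ρ = 3870 kg/m³
  alumina ceramic: M = 100 MN·m/kg
  bronze: M = 13.0 MN·m/kg
Alumina ceramic ranks first.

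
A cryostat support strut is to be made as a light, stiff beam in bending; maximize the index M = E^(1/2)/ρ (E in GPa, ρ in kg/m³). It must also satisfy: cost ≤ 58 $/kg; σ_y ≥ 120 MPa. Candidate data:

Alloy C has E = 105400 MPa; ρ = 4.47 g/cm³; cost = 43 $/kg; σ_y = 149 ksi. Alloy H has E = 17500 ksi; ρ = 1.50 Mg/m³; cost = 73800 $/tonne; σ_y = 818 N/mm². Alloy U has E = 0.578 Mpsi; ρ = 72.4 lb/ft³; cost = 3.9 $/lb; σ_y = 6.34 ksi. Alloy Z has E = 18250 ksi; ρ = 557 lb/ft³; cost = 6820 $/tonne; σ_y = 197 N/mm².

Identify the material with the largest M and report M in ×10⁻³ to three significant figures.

alloy C, M = 2.30×10⁻³

Screen on constraints: cost ≤ 58 $/kg; σ_y ≥ 120 MPa. Survivors: alloy C, alloy Z.
Convert each candidate to consistent units, then evaluate M:
  alloy C: E = 105.4 GPa, ρ = 4470 kg/m³
  alloy Z: E = 125.8 GPa, ρ = 8922 kg/m³
  alloy C: M = 2.30×10⁻³
  alloy Z: M = 1.26×10⁻³
Alloy C ranks first.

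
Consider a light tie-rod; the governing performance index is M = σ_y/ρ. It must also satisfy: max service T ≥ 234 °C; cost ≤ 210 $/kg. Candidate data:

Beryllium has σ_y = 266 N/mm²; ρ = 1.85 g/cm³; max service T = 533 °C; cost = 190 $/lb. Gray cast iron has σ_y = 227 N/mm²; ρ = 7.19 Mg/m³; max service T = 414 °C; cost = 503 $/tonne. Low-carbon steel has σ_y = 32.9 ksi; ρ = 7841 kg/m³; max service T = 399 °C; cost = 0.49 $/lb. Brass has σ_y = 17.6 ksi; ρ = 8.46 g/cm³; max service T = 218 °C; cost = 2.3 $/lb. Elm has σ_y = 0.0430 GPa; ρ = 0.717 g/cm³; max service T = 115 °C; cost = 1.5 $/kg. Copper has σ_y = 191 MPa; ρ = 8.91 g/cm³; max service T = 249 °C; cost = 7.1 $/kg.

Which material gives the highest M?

gray cast iron

Screen on constraints: max service T ≥ 234 °C; cost ≤ 210 $/kg. Survivors: gray cast iron, low-carbon steel, copper.
In SI units:
  gray cast iron: σ_y = 227.0 MPa, ρ = 7190 kg/m³
  low-carbon steel: σ_y = 226.8 MPa, ρ = 7841 kg/m³
  copper: σ_y = 191.0 MPa, ρ = 8910 kg/m³
  gray cast iron: M = 31.6 kN·m/kg
  low-carbon steel: M = 28.9 kN·m/kg
  copper: M = 21.4 kN·m/kg
Gray cast iron has the largest M.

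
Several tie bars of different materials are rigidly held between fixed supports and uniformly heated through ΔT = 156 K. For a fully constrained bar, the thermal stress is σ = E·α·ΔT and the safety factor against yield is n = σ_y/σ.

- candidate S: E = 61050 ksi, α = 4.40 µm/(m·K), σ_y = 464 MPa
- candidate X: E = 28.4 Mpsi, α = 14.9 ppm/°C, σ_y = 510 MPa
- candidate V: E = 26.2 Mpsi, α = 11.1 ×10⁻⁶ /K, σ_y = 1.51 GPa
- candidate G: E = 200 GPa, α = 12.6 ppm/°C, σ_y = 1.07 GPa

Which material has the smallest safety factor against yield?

In consistent units (E in GPa, α in ×10⁻⁶/K, σ_y in MPa):
  candidate S: E = 420.9, α = 4.40, σ_y = 464.0 → σ = 289 MPa, n = 1.61
  candidate X: E = 195.8, α = 14.9, σ_y = 510.0 → σ = 455 MPa, n = 1.12
  candidate V: E = 180.6, α = 11.1, σ_y = 1510 → σ = 313 MPa, n = 4.83
  candidate G: E = 200.0, α = 12.6, σ_y = 1070 → σ = 393 MPa, n = 2.72
Candidate X has the lowest safety factor, n = 1.12.

candidate X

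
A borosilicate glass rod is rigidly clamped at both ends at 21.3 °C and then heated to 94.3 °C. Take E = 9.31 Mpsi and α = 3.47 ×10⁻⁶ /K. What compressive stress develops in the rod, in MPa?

16.3 MPa

E = 9.31 Mpsi = 64.19 GPa.
ΔT = 73.00 K. Constrained thermal stress σ = E·α·ΔT = 64.19×10³ MPa × 3.47×10⁻⁶ × 73.00 = 16.3 MPa (compressive).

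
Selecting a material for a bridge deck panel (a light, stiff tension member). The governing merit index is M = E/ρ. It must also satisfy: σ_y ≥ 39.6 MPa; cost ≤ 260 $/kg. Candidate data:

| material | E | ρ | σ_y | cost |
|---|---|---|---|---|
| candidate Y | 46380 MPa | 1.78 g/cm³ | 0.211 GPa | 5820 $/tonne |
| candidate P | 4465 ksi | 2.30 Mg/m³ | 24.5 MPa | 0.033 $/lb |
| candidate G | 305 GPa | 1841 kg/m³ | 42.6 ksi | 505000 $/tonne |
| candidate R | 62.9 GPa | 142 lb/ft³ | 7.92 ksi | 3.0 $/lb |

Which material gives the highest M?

candidate R

Screen on constraints: σ_y ≥ 39.6 MPa; cost ≤ 260 $/kg. Survivors: candidate Y, candidate R.
Putting every candidate on a common basis:
  candidate Y: E = 46.38 GPa, ρ = 1780 kg/m³
  candidate R: E = 62.90 GPa, ρ = 2275 kg/m³
  candidate R: M = 27.7 MN·m/kg
  candidate Y: M = 26.1 MN·m/kg
Candidate R has the largest M.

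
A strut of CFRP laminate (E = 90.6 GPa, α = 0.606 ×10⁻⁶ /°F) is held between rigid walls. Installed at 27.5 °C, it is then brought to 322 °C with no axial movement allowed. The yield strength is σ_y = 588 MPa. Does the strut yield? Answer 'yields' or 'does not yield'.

α = 0.606×10⁻⁶/°F × 9/5 = 1.09×10⁻⁶/K.
ΔT = 294.5 K. Constrained thermal stress σ = E·α·ΔT = 90.60×10³ MPa × 1.09×10⁻⁶ × 294.5 = 29.1 MPa (compressive).
Compare to σ_y = 588 MPa: σ < σ_y, so it does not yield.

does not yield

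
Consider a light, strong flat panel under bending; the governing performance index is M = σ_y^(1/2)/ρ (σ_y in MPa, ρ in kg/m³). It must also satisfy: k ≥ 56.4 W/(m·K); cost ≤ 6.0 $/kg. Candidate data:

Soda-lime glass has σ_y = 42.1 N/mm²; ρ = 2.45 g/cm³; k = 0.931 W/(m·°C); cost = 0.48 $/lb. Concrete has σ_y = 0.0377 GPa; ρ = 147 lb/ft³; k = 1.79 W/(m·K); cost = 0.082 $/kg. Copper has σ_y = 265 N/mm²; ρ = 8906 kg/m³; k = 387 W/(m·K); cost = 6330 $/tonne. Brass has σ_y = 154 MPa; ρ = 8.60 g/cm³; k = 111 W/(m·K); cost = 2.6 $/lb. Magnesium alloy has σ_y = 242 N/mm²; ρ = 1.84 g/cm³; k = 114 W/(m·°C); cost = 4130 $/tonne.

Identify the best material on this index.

magnesium alloy

Screen on constraints: k ≥ 56.4 W/(m·K); cost ≤ 6.0 $/kg. Survivors: brass, magnesium alloy.
Normalizing units and computing the index:
  brass: σ_y = 154.0 MPa, ρ = 8600 kg/m³
  magnesium alloy: σ_y = 242.0 MPa, ρ = 1840 kg/m³
  magnesium alloy: M = 8.45×10⁻³
  brass: M = 1.44×10⁻³
Highest index: magnesium alloy.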